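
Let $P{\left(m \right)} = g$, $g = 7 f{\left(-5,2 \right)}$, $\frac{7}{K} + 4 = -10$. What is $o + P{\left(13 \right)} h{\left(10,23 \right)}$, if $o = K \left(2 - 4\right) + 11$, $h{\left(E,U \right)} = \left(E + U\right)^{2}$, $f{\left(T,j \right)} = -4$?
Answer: $-30480$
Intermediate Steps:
$K = - \frac{1}{2}$ ($K = \frac{7}{-4 - 10} = \frac{7}{-14} = 7 \left(- \frac{1}{14}\right) = - \frac{1}{2} \approx -0.5$)
$g = -28$ ($g = 7 \left(-4\right) = -28$)
$P{\left(m \right)} = -28$
$o = 12$ ($o = - \frac{2 - 4}{2} + 11 = \left(- \frac{1}{2}\right) \left(-2\right) + 11 = 1 + 11 = 12$)
$o + P{\left(13 \right)} h{\left(10,23 \right)} = 12 - 28 \left(10 + 23\right)^{2} = 12 - 28 \cdot 33^{2} = 12 - 30492 = -30480$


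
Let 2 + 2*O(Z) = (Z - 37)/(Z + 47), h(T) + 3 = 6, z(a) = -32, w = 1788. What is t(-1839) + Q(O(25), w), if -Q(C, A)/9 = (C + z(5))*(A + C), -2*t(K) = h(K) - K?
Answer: 8498135/16 ≈ 5.3113e+5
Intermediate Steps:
h(T) = 3 (h(T) = -3 + 6 = 3)
t(K) = -3/2 + K/2 (t(K) = -(3 - K)/2 = -3/2 + K/2)
O(Z) = -1 + (-37 + Z)/(2*(47 + Z)) (O(Z) = -1 + ((Z - 37)/(Z + 47))/2 = -1 + ((-37 + Z)/(47 + Z))/2 = -1 + (-37 + Z)/(2*(47 + Z)))
Q(C, A) = -9*(-32 + C)*(A + C) (Q(C, A) = -9*(C - 32)*(A + C) = -9*(-32 + C)*(A + C))
t(-1839) + Q(O(25), w) = (-3/2 + (½)*(-1839)) + (-9*(-131 - 1*25)²/(4*(47 + 25)²) + 288*1788 + 288*((-131 - 1*25)/(2*(47 + 25))) - 9*1788*(-131 - 1*25)/(2*(47 + 25))) = (-3/2 - 1839/2) + (-9*(-131 - 25)²/20736 + 514944 + 288*((½)*(-131 - 25)/72) - 9*1788*(½)*(-131 - 25)/72) = -921 + (-9*((½)*(1/72)*(-156))² + 514944 + 288*((½)*(1/72)*(-156)) - 9*1788*(½)*(1/72)*(-156)) = -921 + (-9*(-13/12)² + 514944 + 288*(-13/12) - 9*1788*(-13/12)) = -921 + (-9*169/144 + 514944 - 312 + 17433) = -921 + (-169/16 + 514944 - 312 + 17433) = -921 + 8512871/16 = 8498135/16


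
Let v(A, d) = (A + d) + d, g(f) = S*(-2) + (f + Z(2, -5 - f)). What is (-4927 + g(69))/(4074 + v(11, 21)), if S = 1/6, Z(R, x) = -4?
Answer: -14587/12381 ≈ -1.1782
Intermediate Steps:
S = ⅙ ≈ 0.16667
g(f) = -13/3 + f (g(f) = (⅙)*(-2) + (f - 4) = -⅓ + (-4 + f) = -13/3 + f)
v(A, d) = A + 2*d
(-4927 + g(69))/(4074 + v(11, 21)) = (-4927 + (-13/3 + 69))/(4074 + (11 + 2*21)) = (-4927 + 194/3)/(4074 + (11 + 42)) = -14587/(3*(4074 + 53)) = -14587/3/4127 = -14587/3*1/4127 = -14587/12381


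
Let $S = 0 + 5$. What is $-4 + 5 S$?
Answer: $21$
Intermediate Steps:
$S = 5$
$-4 + 5 S = -4 + 5 \cdot 5 = -4 + 25 = 21$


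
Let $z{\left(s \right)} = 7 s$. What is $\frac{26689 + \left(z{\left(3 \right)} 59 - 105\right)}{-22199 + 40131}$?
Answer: $\frac{27823}{17932} \approx 1.5516$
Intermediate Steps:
$\frac{26689 + \left(z{\left(3 \right)} 59 - 105\right)}{-22199 + 40131} = \frac{26689 - \left(105 - 7 \cdot 3 \cdot 59\right)}{-22199 + 40131} = \frac{26689 + \left(21 \cdot 59 - 105\right)}{17932} = \left(26689 + \left(1239 - 105\right)\right) \frac{1}{17932} = \left(26689 + 1134\right) \frac{1}{17932} = 27823 \cdot \frac{1}{17932} = \frac{27823}{17932}$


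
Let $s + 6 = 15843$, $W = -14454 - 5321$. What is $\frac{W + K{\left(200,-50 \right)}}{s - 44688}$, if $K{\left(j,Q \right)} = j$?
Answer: $\frac{6525}{9617} \approx 0.67849$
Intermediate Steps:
$W = -19775$
$s = 15837$ ($s = -6 + 15843 = 15837$)
$\frac{W + K{\left(200,-50 \right)}}{s - 44688} = \frac{-19775 + 200}{15837 - 44688} = - \frac{19575}{-28851} = \left(-19575\right) \left(- \frac{1}{28851}\right) = \frac{6525}{9617}$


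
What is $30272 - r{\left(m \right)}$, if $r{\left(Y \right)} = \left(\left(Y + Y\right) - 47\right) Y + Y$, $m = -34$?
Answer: $26396$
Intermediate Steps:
$r{\left(Y \right)} = Y + Y \left(-47 + 2 Y\right)$ ($r{\left(Y \right)} = \left(2 Y - 47\right) Y + Y = \left(-47 + 2 Y\right) Y + Y = Y \left(-47 + 2 Y\right) + Y = Y + Y \left(-47 + 2 Y\right)$)
$30272 - r{\left(m \right)} = 30272 - 2 \left(-34\right) \left(-23 - 34\right) = 30272 - 2 \left(-34\right) \left(-57\right) = 30272 - 3876 = 26396$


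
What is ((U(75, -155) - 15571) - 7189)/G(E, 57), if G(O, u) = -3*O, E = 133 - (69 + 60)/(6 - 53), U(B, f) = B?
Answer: 213239/3828 ≈ 55.705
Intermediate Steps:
E = 6380/47 (E = 133 - 129/(-47) = 133 - 129*(-1)/47 = 133 - 1*(-129/47) = 133 + 129/47 = 6380/47 ≈ 135.74)
((U(75, -155) - 15571) - 7189)/G(E, 57) = ((75 - 15571) - 7189)/((-3*6380/47)) = (-15496 - 7189)/(-19140/47) = -22685*(-47/19140) = 213239/3828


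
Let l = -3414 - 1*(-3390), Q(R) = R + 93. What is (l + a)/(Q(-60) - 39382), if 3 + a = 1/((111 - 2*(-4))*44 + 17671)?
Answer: 32552/47440397 ≈ 0.00068617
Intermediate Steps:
Q(R) = 93 + R
l = -24 (l = -3414 + 3390 = -24)
a = -68720/22907 (a = -3 + 1/((111 - 2*(-4))*44 + 17671) = -3 + 1/((111 + 8)*44 + 17671) = -3 + 1/(119*44 + 17671) = -3 + 1/(5236 + 17671) = -3 + 1/22907 = -68720/22907 ≈ -3.0000)
(l + a)/(Q(-60) - 39382) = (-24 - 68720/22907)/((93 - 60) - 39382) = -618488/(22907*(33 - 39382)) = -618488/22907/(-39349) = -618488/22907*(-1/39349) = 32552/47440397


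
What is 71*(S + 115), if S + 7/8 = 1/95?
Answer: 6158753/760 ≈ 8103.6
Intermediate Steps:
S = -657/760 (S = -7/8 + 1/95 = -657/760 ≈ -0.86447)
71*(S + 115) = 71*(-657/760 + 115) = 71*(86743/760) = 6158753/760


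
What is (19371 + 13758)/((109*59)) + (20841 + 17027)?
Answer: 243562237/6431 ≈ 37873.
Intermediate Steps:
(19371 + 13758)/((109*59)) + (20841 + 17027) = 33129/6431 + 37868 = 243562237/6431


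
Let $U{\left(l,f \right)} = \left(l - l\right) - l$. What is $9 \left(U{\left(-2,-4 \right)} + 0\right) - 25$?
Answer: $-7$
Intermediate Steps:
$U{\left(l,f \right)} = - l$ ($U{\left(l,f \right)} = 0 - l = - l$)
$9 \left(U{\left(-2,-4 \right)} + 0\right) - 25 = 9 \left(\left(-1\right) \left(-2\right) + 0\right) - 25 = 9 \left(2 + 0\right) - 25 = 9 \cdot 2 - 25 = 18 - 25 = -7$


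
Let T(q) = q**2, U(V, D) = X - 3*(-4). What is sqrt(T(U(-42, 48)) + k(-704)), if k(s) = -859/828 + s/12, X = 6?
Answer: sqrt(5033251)/138 ≈ 16.257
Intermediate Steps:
k(s) = -859/828 + s/12 (k(s) = -859*1/828 + s*(1/12) = -859/828 + s/12)
U(V, D) = 18 (U(V, D) = 6 - 3*(-4) = 6 + 12 = 18)
sqrt(T(U(-42, 48)) + k(-704)) = sqrt(18**2 + (-859/828 + (1/12)*(-704))) = sqrt(324 + (-859/828 - 176/3)) = sqrt(324 - 49435/828) = sqrt(218837/828) = sqrt(5033251)/138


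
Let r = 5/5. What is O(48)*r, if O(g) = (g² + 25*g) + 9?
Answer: 3513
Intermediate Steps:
r = 1 (r = 5*(⅕) = 1)
O(g) = 9 + g² + 25*g
O(48)*r = (9 + 48² + 25*48)*1 = (9 + 2304 + 1200)*1 = 3513*1 = 3513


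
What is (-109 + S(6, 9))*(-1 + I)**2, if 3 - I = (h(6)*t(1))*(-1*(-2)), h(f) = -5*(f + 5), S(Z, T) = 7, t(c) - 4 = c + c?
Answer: -44700888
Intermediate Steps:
t(c) = 4 + 2*c (t(c) = 4 + (c + c) = 4 + 2*c)
h(f) = -25 - 5*f (h(f) = -5*(5 + f) = -25 - 5*f)
I = 663 (I = 3 - (-25 - 5*6)*(4 + 2*1)*(-1*(-2)) = 3 - (-25 - 30)*(4 + 2)*2 = 3 - (-55*6)*2 = 3 - (-330)*2 = 3 - 1*(-660) = 3 + 660 = 663)
(-109 + S(6, 9))*(-1 + I)**2 = (-109 + 7)*(-1 + 663)**2 = -102*662**2 = -102*438244 = -44700888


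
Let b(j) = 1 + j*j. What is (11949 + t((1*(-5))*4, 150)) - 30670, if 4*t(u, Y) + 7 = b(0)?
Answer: -37445/2 ≈ -18723.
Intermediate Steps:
b(j) = 1 + j²
t(u, Y) = -3/2 (t(u, Y) = -7/4 + (1 + 0²)/4 = -7/4 + (1 + 0)/4 = -7/4 + (¼)*1 = -7/4 + ¼ = -3/2)
(11949 + t((1*(-5))*4, 150)) - 30670 = (11949 - 3/2) - 30670 = 23895/2 - 30670 = -37445/2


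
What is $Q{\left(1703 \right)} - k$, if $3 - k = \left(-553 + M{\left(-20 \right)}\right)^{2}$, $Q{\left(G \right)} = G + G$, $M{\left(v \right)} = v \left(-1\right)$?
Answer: $287492$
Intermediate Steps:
$M{\left(v \right)} = - v$
$Q{\left(G \right)} = 2 G$
$k = -284086$ ($k = 3 - \left(-553 - -20\right)^{2} = 3 - \left(-553 + 20\right)^{2} = 3 - \left(-533\right)^{2} = 3 - 284089 = -284086$)
$Q{\left(1703 \right)} - k = 2 \cdot 1703 - -284086 = 3406 + 284086 = 287492$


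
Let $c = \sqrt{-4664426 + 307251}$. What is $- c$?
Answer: $- 5 i \sqrt{174287} \approx - 2087.4 i$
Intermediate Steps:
$c = 5 i \sqrt{174287}$ ($c = \sqrt{-4357175} = 5 i \sqrt{174287} \approx 2087.4 i$)
$- c = - 5 i \sqrt{174287}$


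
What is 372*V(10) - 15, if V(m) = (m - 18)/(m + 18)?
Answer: -849/7 ≈ -121.29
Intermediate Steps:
V(m) = (-18 + m)/(18 + m)
372*V(10) - 15 = 372*((-18 + 10)/(18 + 10)) - 15 = 372*(-8/28) - 15 = 372*((1/28)*(-8)) - 15 = 372*(-2/7) - 15 = -744/7 - 15 = -849/7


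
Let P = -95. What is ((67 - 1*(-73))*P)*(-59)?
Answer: 784700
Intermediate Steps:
((67 - 1*(-73))*P)*(-59) = ((67 - 1*(-73))*(-95))*(-59) = ((67 + 73)*(-95))*(-59) = (140*(-95))*(-59) = -13300*(-59) = 784700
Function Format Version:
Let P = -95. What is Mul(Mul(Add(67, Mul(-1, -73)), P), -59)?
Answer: 784700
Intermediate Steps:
Mul(Mul(Add(67, Mul(-1, -73)), P), -59) = Mul(Mul(Add(67, Mul(-1, -73)), -95), -59) = Mul(Mul(Add(67, 73), -95), -59) = Mul(Mul(140, -95), -59) = Mul(-13300, -59) = 784700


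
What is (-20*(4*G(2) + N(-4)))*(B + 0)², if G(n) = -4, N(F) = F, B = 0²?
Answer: 0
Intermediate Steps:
B = 0
(-20*(4*G(2) + N(-4)))*(B + 0)² = (-20*(4*(-4) - 4))*(0 + 0)² = -20*(-16 - 4)*0² = -20*(-20)*0 = 400*0 = 0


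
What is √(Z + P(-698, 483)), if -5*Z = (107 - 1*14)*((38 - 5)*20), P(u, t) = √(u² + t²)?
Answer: √(-12276 + √720493) ≈ 106.9*I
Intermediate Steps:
P(u, t) = √(t² + u²)
Z = -12276 (Z = -(107 - 1*14)*(38 - 5)*20/5 = -(107 - 14)*33*20/5 = -93*660/5 = -⅕*61380 = -12276)
√(Z + P(-698, 483)) = √(-12276 + √(483² + (-698)²)) = √(-12276 + √(233289 + 487204)) = √(-12276 + √720493)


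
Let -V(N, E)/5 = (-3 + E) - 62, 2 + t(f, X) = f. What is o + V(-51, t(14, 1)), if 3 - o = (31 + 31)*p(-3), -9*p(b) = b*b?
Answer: 330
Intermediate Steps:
t(f, X) = -2 + f
p(b) = -b²/9 (p(b) = -b*b/9 = -b²/9)
o = 65 (o = 3 - (31 + 31)*(-⅑*(-3)²) = 3 - 62*(-⅑*9) = 3 - 62*(-1) = 3 - 1*(-62) = 3 + 62 = 65)
V(N, E) = 325 - 5*E (V(N, E) = -5*((-3 + E) - 62) = -5*(-65 + E) = 325 - 5*E)
o + V(-51, t(14, 1)) = 65 + (325 - 5*(-2 + 14)) = 65 + (325 - 5*12) = 65 + (325 - 60) = 65 + 265 = 330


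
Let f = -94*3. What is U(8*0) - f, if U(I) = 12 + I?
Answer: 294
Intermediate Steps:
f = -282
U(8*0) - f = (12 + 8*0) - 1*(-282) = (12 + 0) + 282 = 12 + 282 = 294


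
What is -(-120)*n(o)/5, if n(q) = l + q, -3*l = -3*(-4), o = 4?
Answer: 0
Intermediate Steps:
l = -4 (l = -(-1)*(-4) = -⅓*12 = -4)
n(q) = -4 + q
-(-120)*n(o)/5 = -(-120)*(-4 + 4)/5 = -(-120)*0*(⅕) = -(-120)*0 = -40*0 = 0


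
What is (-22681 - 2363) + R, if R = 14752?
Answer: -10292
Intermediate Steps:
(-22681 - 2363) + R = (-22681 - 2363) + 14752 = -25044 + 14752 = -10292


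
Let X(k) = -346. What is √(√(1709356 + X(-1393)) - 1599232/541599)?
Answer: √(-866142451968 + 879988430403*√189890)/541599 ≈ 36.116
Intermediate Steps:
√(√(1709356 + X(-1393)) - 1599232/541599) = √(√(1709356 - 346) - 1599232/541599) = √(√1709010 - 1599232*1/541599) = √(3*√189890 - 1599232/541599) = √(-1599232/541599 + 3*√189890)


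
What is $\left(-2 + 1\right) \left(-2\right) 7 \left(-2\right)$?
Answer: $-28$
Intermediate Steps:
$\left(-2 + 1\right) \left(-2\right) 7 \left(-2\right) = \left(-1\right) \left(-2\right) 7 \left(-2\right) = 2 \cdot 7 \left(-2\right) = 14 \left(-2\right) = -28$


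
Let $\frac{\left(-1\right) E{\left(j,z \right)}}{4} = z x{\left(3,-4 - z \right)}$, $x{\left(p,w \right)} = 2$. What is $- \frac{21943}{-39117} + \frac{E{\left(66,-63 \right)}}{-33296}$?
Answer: $\frac{88862395}{162804954} \approx 0.54582$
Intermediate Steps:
$E{\left(j,z \right)} = - 8 z$ ($E{\left(j,z \right)} = - 4 z 2 = - 4 \cdot 2 z = - 8 z$)
$- \frac{21943}{-39117} + \frac{E{\left(66,-63 \right)}}{-33296} = - \frac{21943}{-39117} + \frac{\left(-8\right) \left(-63\right)}{-33296} = \left(-21943\right) \left(- \frac{1}{39117}\right) + 504 \left(- \frac{1}{33296}\right) = \frac{21943}{39117} - \frac{63}{4162} = \frac{88862395}{162804954}$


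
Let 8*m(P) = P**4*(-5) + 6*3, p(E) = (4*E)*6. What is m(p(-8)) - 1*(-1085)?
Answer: -3397381891/4 ≈ -8.4935e+8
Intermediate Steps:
p(E) = 24*E
m(P) = 9/4 - 5*P**4/8 (m(P) = (P**4*(-5) + 6*3)/8 = (-5*P**4 + 18)/8 = (18 - 5*P**4)/8 = 9/4 - 5*P**4/8)
m(p(-8)) - 1*(-1085) = (9/4 - 5*(24*(-8))**4/8) - 1*(-1085) = (9/4 - 5/8*(-192)**4) + 1085 = (9/4 - 5/8*1358954496) + 1085 = (9/4 - 849346560) + 1085 = -3397386231/4 + 1085 = -3397381891/4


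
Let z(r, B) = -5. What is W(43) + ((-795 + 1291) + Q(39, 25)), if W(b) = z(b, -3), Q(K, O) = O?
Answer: 516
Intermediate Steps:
W(b) = -5
W(43) + ((-795 + 1291) + Q(39, 25)) = -5 + ((-795 + 1291) + 25) = -5 + (496 + 25) = -5 + 521 = 516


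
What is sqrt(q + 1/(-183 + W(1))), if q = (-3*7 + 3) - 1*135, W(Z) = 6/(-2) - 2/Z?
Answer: I*sqrt(1351955)/94 ≈ 12.37*I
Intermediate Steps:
W(Z) = -3 - 2/Z (W(Z) = 6*(-1/2) - 2/Z = -3 - 2/Z)
q = -153 (q = (-21 + 3) - 135 = -18 - 135 = -153)
sqrt(q + 1/(-183 + W(1))) = sqrt(-153 + 1/(-183 + (-3 - 2/1))) = sqrt(-153 + 1/(-183 + (-3 - 2*1))) = sqrt(-153 + 1/(-183 + (-3 - 2))) = sqrt(-153 + 1/(-183 - 5)) = sqrt(-153 + 1/(-188)) = sqrt(-153 - 1/188) = sqrt(-28765/188) = I*sqrt(1351955)/94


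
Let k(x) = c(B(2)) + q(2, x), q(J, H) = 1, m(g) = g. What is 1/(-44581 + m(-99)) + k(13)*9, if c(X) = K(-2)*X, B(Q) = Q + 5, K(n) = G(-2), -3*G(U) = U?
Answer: 2278679/44680 ≈ 51.000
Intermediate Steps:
G(U) = -U/3
K(n) = ⅔ (K(n) = -⅓*(-2) = ⅔)
B(Q) = 5 + Q
c(X) = 2*X/3
k(x) = 17/3 (k(x) = 2*(5 + 2)/3 + 1 = (⅔)*7 + 1 = 14/3 + 1 = 17/3)
1/(-44581 + m(-99)) + k(13)*9 = 1/(-44581 - 99) + (17/3)*9 = 1/(-44680) + 51 = -1/44680 + 51 = 2278679/44680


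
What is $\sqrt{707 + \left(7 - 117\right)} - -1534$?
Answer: $1534 + \sqrt{597} \approx 1558.4$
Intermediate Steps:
$\sqrt{707 + \left(7 - 117\right)} - -1534 = \sqrt{707 + \left(7 - 117\right)} + 1534 = \sqrt{707 - 110} + 1534 = \sqrt{597} + 1534 = 1534 + \sqrt{597}$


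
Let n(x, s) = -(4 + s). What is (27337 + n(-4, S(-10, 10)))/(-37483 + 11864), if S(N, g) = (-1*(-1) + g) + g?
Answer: -27312/25619 ≈ -1.0661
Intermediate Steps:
S(N, g) = 1 + 2*g (S(N, g) = (1 + g) + g = 1 + 2*g)
n(x, s) = -4 - s
(27337 + n(-4, S(-10, 10)))/(-37483 + 11864) = (27337 + (-4 - (1 + 2*10)))/(-37483 + 11864) = (27337 + (-4 - (1 + 20)))/(-25619) = (27337 + (-4 - 1*21))*(-1/25619) = (27337 + (-4 - 21))*(-1/25619) = (27337 - 25)*(-1/25619) = 27312*(-1/25619) = -27312/25619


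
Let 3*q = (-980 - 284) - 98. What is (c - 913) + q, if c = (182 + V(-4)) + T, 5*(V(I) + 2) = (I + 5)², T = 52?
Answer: -5674/5 ≈ -1134.8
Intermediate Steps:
V(I) = -2 + (5 + I)²/5 (V(I) = -2 + (I + 5)²/5 = -2 + (5 + I)²/5)
c = 1161/5 (c = (182 + (-2 + (5 - 4)²/5)) + 52 = (182 + (-2 + (⅕)*1²)) + 52 = (182 + (-2 + (⅕)*1)) + 52 = (182 + (-2 + ⅕)) + 52 = (182 - 9/5) + 52 = 901/5 + 52 = 1161/5 ≈ 232.20)
q = -454 (q = ((-980 - 284) - 98)/3 = (-1264 - 98)/3 = (⅓)*(-1362) = -454)
(c - 913) + q = (1161/5 - 913) - 454 = -3404/5 - 454 = -5674/5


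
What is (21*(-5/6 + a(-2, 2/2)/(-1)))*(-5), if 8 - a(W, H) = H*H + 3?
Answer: 1015/2 ≈ 507.50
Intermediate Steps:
a(W, H) = 5 - H² (a(W, H) = 8 - (H*H + 3) = 8 - (H² + 3) = 8 - (3 + H²) = 8 + (-3 - H²) = 5 - H²)
(21*(-5/6 + a(-2, 2/2)/(-1)))*(-5) = (21*(-5/6 + (5 - (2/2)²)/(-1)))*(-5) = (21*(-5*⅙ + (5 - (2*(½))²)*(-1)))*(-5) = (21*(-⅚ + (5 - 1*1²)*(-1)))*(-5) = (21*(-⅚ + (5 - 1*1)*(-1)))*(-5) = (21*(-⅚ + (5 - 1)*(-1)))*(-5) = (21*(-⅚ + 4*(-1)))*(-5) = (21*(-⅚ - 4))*(-5) = (21*(-29/6))*(-5) = -203/2*(-5) = 1015/2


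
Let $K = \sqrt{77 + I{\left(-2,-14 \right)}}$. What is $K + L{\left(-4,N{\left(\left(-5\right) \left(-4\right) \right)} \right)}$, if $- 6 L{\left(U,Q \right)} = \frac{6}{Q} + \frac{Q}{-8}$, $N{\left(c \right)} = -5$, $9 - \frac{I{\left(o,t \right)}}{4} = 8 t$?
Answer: $\frac{23}{240} + \sqrt{561} \approx 23.781$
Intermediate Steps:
$I{\left(o,t \right)} = 36 - 32 t$ ($I{\left(o,t \right)} = 36 - 4 \cdot 8 t = 36 - 32 t$)
$K = \sqrt{561}$ ($K = \sqrt{77 + \left(36 - -448\right)} = \sqrt{77 + \left(36 + 448\right)} = \sqrt{77 + 484} = \sqrt{561} \approx 23.685$)
$L{\left(U,Q \right)} = - \frac{1}{Q} + \frac{Q}{48}$ ($L{\left(U,Q \right)} = - \frac{\frac{6}{Q} + \frac{Q}{-8}}{6} = - \frac{\frac{6}{Q} + Q \left(- \frac{1}{8}\right)}{6} = - \frac{\frac{6}{Q} - \frac{Q}{8}}{6} = - \frac{1}{Q} + \frac{Q}{48}$)
$K + L{\left(-4,N{\left(\left(-5\right) \left(-4\right) \right)} \right)} = \sqrt{561} + \left(- \frac{1}{-5} + \frac{1}{48} \left(-5\right)\right) = \sqrt{561} - - \frac{23}{240} = \sqrt{561} + \left(\frac{1}{5} - \frac{5}{48}\right) = \sqrt{561} + \frac{23}{240} = \frac{23}{240} + \sqrt{561}$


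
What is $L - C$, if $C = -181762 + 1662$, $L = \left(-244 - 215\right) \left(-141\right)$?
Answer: $244819$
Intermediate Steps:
$L = 64719$ ($L = \left(-459\right) \left(-141\right) = 64719$)
$C = -180100$
$L - C = 64719 - -180100 = 64719 + 180100 = 244819$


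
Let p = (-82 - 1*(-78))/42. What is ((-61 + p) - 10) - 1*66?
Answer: -2879/21 ≈ -137.10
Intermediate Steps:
p = -2/21 (p = (-82 + 78)*(1/42) = -4*1/42 = -2/21 ≈ -0.095238)
((-61 + p) - 10) - 1*66 = ((-61 - 2/21) - 10) - 1*66 = (-1283/21 - 10) - 66 = -1493/21 - 66 = -2879/21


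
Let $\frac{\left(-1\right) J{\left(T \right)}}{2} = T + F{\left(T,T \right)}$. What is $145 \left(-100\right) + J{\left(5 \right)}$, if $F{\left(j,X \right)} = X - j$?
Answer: $-14510$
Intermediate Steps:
$J{\left(T \right)} = - 2 T$ ($J{\left(T \right)} = - 2 \left(T + \left(T - T\right)\right) = - 2 \left(T + 0\right) = - 2 T$)
$145 \left(-100\right) + J{\left(5 \right)} = 145 \left(-100\right) - 10 = -14500 - 10 = -14510$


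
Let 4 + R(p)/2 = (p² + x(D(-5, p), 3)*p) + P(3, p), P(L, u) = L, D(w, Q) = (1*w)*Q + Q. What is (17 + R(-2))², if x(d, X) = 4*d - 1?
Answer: 10201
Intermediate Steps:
D(w, Q) = Q + Q*w (D(w, Q) = w*Q + Q = Q*w + Q = Q + Q*w)
x(d, X) = -1 + 4*d
R(p) = -2 + 2*p² + 2*p*(-1 - 16*p) (R(p) = -8 + 2*((p² + (-1 + 4*(p*(1 - 5)))*p) + 3) = -8 + 2*((p² + (-1 + 4*(p*(-4)))*p) + 3) = -8 + 2*((p² + (-1 + 4*(-4*p))*p) + 3) = -8 + 2*((p² + (-1 - 16*p)*p) + 3) = -8 + 2*((p² + p*(-1 - 16*p)) + 3) = -8 + 2*(3 + p² + p*(-1 - 16*p)) = -8 + (6 + 2*p² + 2*p*(-1 - 16*p)) = -2 + 2*p² + 2*p*(-1 - 16*p))
(17 + R(-2))² = (17 + (-2 - 30*(-2)² - 2*(-2)))² = (17 + (-2 - 30*4 + 4))² = (17 + (-2 - 120 + 4))² = (17 - 118)² = (-101)² = 10201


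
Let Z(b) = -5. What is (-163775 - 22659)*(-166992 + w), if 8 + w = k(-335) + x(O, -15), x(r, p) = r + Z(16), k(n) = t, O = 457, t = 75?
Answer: 31036227282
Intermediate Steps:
k(n) = 75
x(r, p) = -5 + r (x(r, p) = r - 5 = -5 + r)
w = 519 (w = -8 + (75 + (-5 + 457)) = -8 + (75 + 452) = -8 + 527 = 519)
(-163775 - 22659)*(-166992 + w) = (-163775 - 22659)*(-166992 + 519) = -186434*(-166473) = 31036227282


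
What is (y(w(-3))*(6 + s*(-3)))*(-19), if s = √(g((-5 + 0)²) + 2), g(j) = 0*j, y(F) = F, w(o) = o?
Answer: 342 - 171*√2 ≈ 100.17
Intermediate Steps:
g(j) = 0
s = √2 (s = √(0 + 2) = √2 ≈ 1.4142)
(y(w(-3))*(6 + s*(-3)))*(-19) = -3*(6 + √2*(-3))*(-19) = -3*(6 - 3*√2)*(-19) = (-18 + 9*√2)*(-19) = 342 - 171*√2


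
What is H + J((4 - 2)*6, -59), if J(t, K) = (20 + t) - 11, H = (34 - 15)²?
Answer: 382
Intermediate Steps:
H = 361 (H = 19² = 361)
J(t, K) = 9 + t
H + J((4 - 2)*6, -59) = 361 + (9 + (4 - 2)*6) = 361 + (9 + 2*6) = 361 + (9 + 12) = 361 + 21 = 382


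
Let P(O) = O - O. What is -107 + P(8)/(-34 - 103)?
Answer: -107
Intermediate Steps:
P(O) = 0
-107 + P(8)/(-34 - 103) = -107 + 0/(-34 - 103) = -107 + 0/(-137) = -107 + 0*(-1/137) = -107 + 0 = -107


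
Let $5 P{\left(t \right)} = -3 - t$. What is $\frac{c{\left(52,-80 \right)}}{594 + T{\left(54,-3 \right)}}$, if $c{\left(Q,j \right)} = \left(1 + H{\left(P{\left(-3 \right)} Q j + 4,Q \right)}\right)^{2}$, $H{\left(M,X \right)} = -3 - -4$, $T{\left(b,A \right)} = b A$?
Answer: $\frac{1}{108} \approx 0.0092593$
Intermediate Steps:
$P{\left(t \right)} = - \frac{3}{5} - \frac{t}{5}$ ($P{\left(t \right)} = \frac{-3 - t}{5} = - \frac{3}{5} - \frac{t}{5}$)
$T{\left(b,A \right)} = A b$
$H{\left(M,X \right)} = 1$ ($H{\left(M,X \right)} = -3 + 4 = 1$)
$c{\left(Q,j \right)} = 4$ ($c{\left(Q,j \right)} = \left(1 + 1\right)^{2} = 2^{2} = 4$)
$\frac{c{\left(52,-80 \right)}}{594 + T{\left(54,-3 \right)}} = \frac{4}{594 - 162} = \frac{4}{432} = 4 \cdot \frac{1}{432} = \frac{1}{108}$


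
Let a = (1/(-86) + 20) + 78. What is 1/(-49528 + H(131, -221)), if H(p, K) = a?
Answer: -86/4250981 ≈ -2.0231e-5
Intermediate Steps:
a = 8427/86 (a = (-1/86 + 20) + 78 = 1719/86 + 78 = 8427/86 ≈ 97.988)
H(p, K) = 8427/86
1/(-49528 + H(131, -221)) = 1/(-49528 + 8427/86) = 1/(-4250981/86) = -86/4250981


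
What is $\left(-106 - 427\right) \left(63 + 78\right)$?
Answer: $-75153$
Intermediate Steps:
$\left(-106 - 427\right) \left(63 + 78\right) = \left(-533\right) 141 = -75153$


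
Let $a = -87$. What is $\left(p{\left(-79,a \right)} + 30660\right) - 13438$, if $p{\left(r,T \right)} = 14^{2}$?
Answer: $17418$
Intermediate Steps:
$p{\left(r,T \right)} = 196$
$\left(p{\left(-79,a \right)} + 30660\right) - 13438 = \left(196 + 30660\right) - 13438 = 30856 - 13438 = 17418$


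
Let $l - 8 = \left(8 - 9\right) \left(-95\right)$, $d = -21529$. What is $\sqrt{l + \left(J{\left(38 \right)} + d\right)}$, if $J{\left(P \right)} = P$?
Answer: $2 i \sqrt{5347} \approx 146.25 i$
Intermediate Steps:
$l = 103$ ($l = 8 + \left(8 - 9\right) \left(-95\right) = 8 - -95 = 8 + 95 = 103$)
$\sqrt{l + \left(J{\left(38 \right)} + d\right)} = \sqrt{103 + \left(38 - 21529\right)} = \sqrt{103 - 21491} = \sqrt{-21388} = 2 i \sqrt{5347}$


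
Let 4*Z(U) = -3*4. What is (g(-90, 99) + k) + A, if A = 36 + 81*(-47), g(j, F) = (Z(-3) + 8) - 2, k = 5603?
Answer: 1835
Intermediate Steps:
Z(U) = -3 (Z(U) = (-3*4)/4 = (1/4)*(-12) = -3)
g(j, F) = 3 (g(j, F) = (-3 + 8) - 2 = 5 - 2 = 3)
A = -3771 (A = 36 - 3807 = -3771)
(g(-90, 99) + k) + A = (3 + 5603) - 3771 = 5606 - 3771 = 1835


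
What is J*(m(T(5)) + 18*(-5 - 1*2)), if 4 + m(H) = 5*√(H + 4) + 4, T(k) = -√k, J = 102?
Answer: -12852 + 510*√(4 - √5) ≈ -12175.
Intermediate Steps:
m(H) = 5*√(4 + H) (m(H) = -4 + (5*√(H + 4) + 4) = -4 + (5*√(4 + H) + 4) = -4 + (4 + 5*√(4 + H)) = 5*√(4 + H))
J*(m(T(5)) + 18*(-5 - 1*2)) = 102*(5*√(4 - √5) + 18*(-5 - 1*2)) = 102*(5*√(4 - √5) + 18*(-5 - 2)) = 102*(5*√(4 - √5) + 18*(-7)) = 102*(5*√(4 - √5) - 126) = 102*(-126 + 5*√(4 - √5)) = -12852 + 510*√(4 - √5)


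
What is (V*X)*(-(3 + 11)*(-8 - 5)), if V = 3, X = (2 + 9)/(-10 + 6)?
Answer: -3003/2 ≈ -1501.5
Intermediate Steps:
X = -11/4 (X = 11/(-4) = 11*(-¼) = -11/4 ≈ -2.7500)
(V*X)*(-(3 + 11)*(-8 - 5)) = (3*(-11/4))*(-(3 + 11)*(-8 - 5)) = -(-33)*14*(-13)/4 = -(-33)*(-182)/4 = -33/4*182 = -3003/2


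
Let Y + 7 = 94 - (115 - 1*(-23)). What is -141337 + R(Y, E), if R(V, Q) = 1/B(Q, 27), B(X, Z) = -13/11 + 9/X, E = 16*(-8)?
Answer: -249178539/1763 ≈ -1.4134e+5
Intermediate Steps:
E = -128
Y = -51 (Y = -7 + (94 - (115 - 1*(-23))) = -7 + (94 - (115 + 23)) = -7 + (94 - 1*138) = -7 + (94 - 138) = -7 - 44 = -51)
B(X, Z) = -13/11 + 9/X (B(X, Z) = -13*1/11 + 9/X = -13/11 + 9/X)
R(V, Q) = 1/(-13/11 + 9/Q)
-141337 + R(Y, E) = -141337 - 11*(-128)/(-99 + 13*(-128)) = -141337 - 11*(-128)/(-99 - 1664) = -141337 - 11*(-128)/(-1763) = -141337 - 11*(-128)*(-1/1763) = -141337 - 1408/1763 = -249178539/1763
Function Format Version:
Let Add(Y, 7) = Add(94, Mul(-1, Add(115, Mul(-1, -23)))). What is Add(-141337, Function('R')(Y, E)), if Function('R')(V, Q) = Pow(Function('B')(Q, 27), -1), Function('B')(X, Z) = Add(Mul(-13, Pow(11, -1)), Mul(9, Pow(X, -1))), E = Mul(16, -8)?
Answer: Rational(-249178539, 1763) ≈ -1.4134e+5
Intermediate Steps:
E = -128
Y = -51 (Y = Add(-7, Add(94, Mul(-1, Add(115, Mul(-1, -23))))) = Add(-7, Add(94, Mul(-1, Add(115, 23)))) = Add(-7, Add(94, Mul(-1, 138))) = Add(-7, Add(94, -138)) = Add(-7, -44) = -51)
Function('B')(X, Z) = Add(Rational(-13, 11), Mul(9, Pow(X, -1))) (Function('B')(X, Z) = Add(Mul(-13, Rational(1, 11)), Mul(9, Pow(X, -1))) = Add(Rational(-13, 11), Mul(9, Pow(X, -1))))
Function('R')(V, Q) = Pow(Add(Rational(-13, 11), Mul(9, Pow(Q, -1))), -1)
Add(-141337, Function('R')(Y, E)) = Add(-141337, Mul(-11, -128, Pow(Add(-99, Mul(13, -128)), -1))) = Add(-141337, Mul(-11, -128, Pow(Add(-99, -1664), -1))) = Add(-141337, Mul(-11, -128, Pow(-1763, -1))) = Add(-141337, Mul(-11, -128, Rational(-1, 1763))) = Add(-141337, Rational(-1408, 1763)) = Rational(-249178539, 1763)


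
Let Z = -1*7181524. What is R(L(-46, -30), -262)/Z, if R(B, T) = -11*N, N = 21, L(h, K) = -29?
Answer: 33/1025932 ≈ 3.2166e-5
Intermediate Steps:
R(B, T) = -231 (R(B, T) = -11*21 = -231)
Z = -7181524
R(L(-46, -30), -262)/Z = -231/(-7181524) = -231*(-1/7181524) = 33/1025932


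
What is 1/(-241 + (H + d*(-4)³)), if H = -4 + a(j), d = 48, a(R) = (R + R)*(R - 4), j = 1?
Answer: -1/3323 ≈ -0.00030093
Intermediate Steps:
a(R) = 2*R*(-4 + R) (a(R) = (2*R)*(-4 + R) = 2*R*(-4 + R))
H = -10 (H = -4 + 2*1*(-4 + 1) = -4 + 2*1*(-3) = -4 - 6 = -10)
1/(-241 + (H + d*(-4)³)) = 1/(-241 + (-10 + 48*(-4)³)) = 1/(-241 + (-10 + 48*(-64))) = 1/(-241 + (-10 - 3072)) = 1/(-241 - 3082) = 1/(-3323) = -1/3323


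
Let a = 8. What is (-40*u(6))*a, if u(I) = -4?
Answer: 1280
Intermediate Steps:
(-40*u(6))*a = -40*(-4)*8 = 160*8 = 1280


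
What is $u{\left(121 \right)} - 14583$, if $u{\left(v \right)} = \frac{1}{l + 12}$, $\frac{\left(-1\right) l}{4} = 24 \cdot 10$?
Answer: $- \frac{13824685}{948} \approx -14583.0$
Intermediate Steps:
$l = -960$ ($l = - 4 \cdot 24 \cdot 10 = \left(-4\right) 240 = -960$)
$u{\left(v \right)} = - \frac{1}{948}$ ($u{\left(v \right)} = \frac{1}{-960 + 12} = \frac{1}{-948} = - \frac{1}{948}$)
$u{\left(121 \right)} - 14583 = - \frac{1}{948} - 14583 = - \frac{13824685}{948}$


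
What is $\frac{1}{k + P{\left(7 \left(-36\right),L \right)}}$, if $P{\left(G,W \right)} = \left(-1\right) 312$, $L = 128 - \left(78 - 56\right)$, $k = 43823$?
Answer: $\frac{1}{43511} \approx 2.2983 \cdot 10^{-5}$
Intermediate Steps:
$L = 106$ ($L = 128 - 22 = 106$)
$P{\left(G,W \right)} = -312$
$\frac{1}{k + P{\left(7 \left(-36\right),L \right)}} = \frac{1}{43823 - 312} = \frac{1}{43511}$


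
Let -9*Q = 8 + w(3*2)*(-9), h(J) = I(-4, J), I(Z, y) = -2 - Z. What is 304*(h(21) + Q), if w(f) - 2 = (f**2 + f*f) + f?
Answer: 221920/9 ≈ 24658.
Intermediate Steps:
h(J) = 2 (h(J) = -2 - 1*(-4) = -2 + 4 = 2)
w(f) = 2 + f + 2*f**2 (w(f) = 2 + ((f**2 + f*f) + f) = 2 + ((f**2 + f**2) + f) = 2 + (2*f**2 + f) = 2 + (f + 2*f**2) = 2 + f + 2*f**2)
Q = 712/9 (Q = -(8 + (2 + 3*2 + 2*(3*2)**2)*(-9))/9 = -(8 + (2 + 6 + 2*6**2)*(-9))/9 = -(8 + (2 + 6 + 2*36)*(-9))/9 = -(8 + (2 + 6 + 72)*(-9))/9 = -(8 + 80*(-9))/9 = -(8 - 720)/9 = -1/9*(-712) = 712/9 ≈ 79.111)
304*(h(21) + Q) = 304*(2 + 712/9) = 304*(730/9) = 221920/9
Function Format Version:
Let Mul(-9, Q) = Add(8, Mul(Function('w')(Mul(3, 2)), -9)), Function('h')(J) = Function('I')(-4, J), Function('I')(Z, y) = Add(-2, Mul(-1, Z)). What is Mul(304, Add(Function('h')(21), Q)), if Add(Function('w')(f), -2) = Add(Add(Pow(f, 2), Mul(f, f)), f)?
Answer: Rational(221920, 9) ≈ 24658.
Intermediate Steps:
Function('h')(J) = 2 (Function('h')(J) = Add(-2, Mul(-1, -4)) = Add(-2, 4) = 2)
Function('w')(f) = Add(2, f, Mul(2, Pow(f, 2))) (Function('w')(f) = Add(2, Add(Add(Pow(f, 2), Mul(f, f)), f)) = Add(2, Add(Add(Pow(f, 2), Pow(f, 2)), f)) = Add(2, Add(Mul(2, Pow(f, 2)), f)) = Add(2, Add(f, Mul(2, Pow(f, 2)))) = Add(2, f, Mul(2, Pow(f, 2))))
Q = Rational(712, 9) (Q = Mul(Rational(-1, 9), Add(8, Mul(Add(2, Mul(3, 2), Mul(2, Pow(Mul(3, 2), 2))), -9))) = Mul(Rational(-1, 9), Add(8, Mul(Add(2, 6, Mul(2, Pow(6, 2))), -9))) = Mul(Rational(-1, 9), Add(8, Mul(Add(2, 6, Mul(2, 36)), -9))) = Mul(Rational(-1, 9), Add(8, Mul(Add(2, 6, 72), -9))) = Mul(Rational(-1, 9), Add(8, Mul(80, -9))) = Mul(Rational(-1, 9), Add(8, -720)) = Mul(Rational(-1, 9), -712) = Rational(712, 9) ≈ 79.111)
Mul(304, Add(Function('h')(21), Q)) = Mul(304, Add(2, Rational(712, 9))) = Mul(304, Rational(730, 9)) = Rational(221920, 9)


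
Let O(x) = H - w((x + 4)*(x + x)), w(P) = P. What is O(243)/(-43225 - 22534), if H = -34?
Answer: 120076/65759 ≈ 1.8260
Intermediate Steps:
O(x) = -34 - 2*x*(4 + x) (O(x) = -34 - (x + 4)*(x + x) = -34 - (4 + x)*2*x = -34 - 2*x*(4 + x))
O(243)/(-43225 - 22534) = (-34 - 2*243*(4 + 243))/(-43225 - 22534) = (-34 - 2*243*247)/(-65759) = (-34 - 120042)*(-1/65759) = -120076*(-1/65759) = 120076/65759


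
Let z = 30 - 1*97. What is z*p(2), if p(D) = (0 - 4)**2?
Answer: -1072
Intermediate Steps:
p(D) = 16 (p(D) = (-4)**2 = 16)
z = -67 (z = 30 - 97 = -67)
z*p(2) = -67*16 = -1072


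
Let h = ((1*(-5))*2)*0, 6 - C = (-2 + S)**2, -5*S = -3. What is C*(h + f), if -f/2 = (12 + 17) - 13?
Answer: -3232/25 ≈ -129.28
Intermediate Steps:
S = 3/5 (S = -1/5*(-3) = 3/5 ≈ 0.60000)
C = 101/25 (C = 6 - (-2 + 3/5)**2 = 6 - (-7/5)**2 = 6 - 1*49/25 = 6 - 49/25 = 101/25 ≈ 4.0400)
f = -32 (f = -2*((12 + 17) - 13) = -2*(29 - 13) = -2*16 = -32)
h = 0 (h = -5*2*0 = -10*0 = 0)
C*(h + f) = 101*(0 - 32)/25 = (101/25)*(-32) = -3232/25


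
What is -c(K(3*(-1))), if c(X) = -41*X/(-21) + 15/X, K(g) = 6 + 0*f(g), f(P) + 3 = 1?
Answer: -199/14 ≈ -14.214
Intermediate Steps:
f(P) = -2 (f(P) = -3 + 1 = -2)
K(g) = 6 (K(g) = 6 + 0*(-2) = 6 + 0 = 6)
c(X) = 15/X + 41*X/21 (c(X) = -41*X*(-1/21) + 15/X = 41*X/21 + 15/X = 15/X + 41*X/21)
-c(K(3*(-1))) = -(15/6 + (41/21)*6) = -(15*(1/6) + 82/7) = -(5/2 + 82/7) = -1*199/14 = -199/14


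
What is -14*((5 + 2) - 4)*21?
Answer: -882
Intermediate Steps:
-14*((5 + 2) - 4)*21 = -14*(7 - 4)*21 = -14*3*21 = -42*21 = -882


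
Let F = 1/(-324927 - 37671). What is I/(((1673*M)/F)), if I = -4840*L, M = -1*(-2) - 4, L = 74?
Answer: -89540/303313227 ≈ -0.00029521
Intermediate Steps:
F = -1/362598 (F = 1/(-362598) = -1/362598 ≈ -2.7579e-6)
M = -2 (M = 2 - 4 = -2)
I = -358160 (I = -4840*74 = -358160)
I/(((1673*M)/F)) = -358160/((1673*(-2))/(-1/362598)) = -358160/((-3346*(-362598))) = -358160/1213252908 = -358160*1/1213252908 = -89540/303313227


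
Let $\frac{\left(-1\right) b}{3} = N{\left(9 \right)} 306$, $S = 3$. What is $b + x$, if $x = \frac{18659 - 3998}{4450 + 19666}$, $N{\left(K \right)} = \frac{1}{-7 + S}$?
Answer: $\frac{5549283}{24116} \approx 230.11$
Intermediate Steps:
$N{\left(K \right)} = - \frac{1}{4}$ ($N{\left(K \right)} = \frac{1}{-7 + 3} = \frac{1}{-4} = - \frac{1}{4}$)
$x = \frac{14661}{24116} \approx 0.60794$
$b = \frac{459}{2}$ ($b = - 3 \left(\left(- \frac{1}{4}\right) 306\right) = \left(-3\right) \left(- \frac{153}{2}\right) = \frac{459}{2} \approx 229.5$)
$b + x = \frac{459}{2} + \frac{14661}{24116} = \frac{5549283}{24116}$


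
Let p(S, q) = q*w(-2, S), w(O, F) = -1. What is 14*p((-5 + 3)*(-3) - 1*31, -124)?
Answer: 1736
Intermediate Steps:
p(S, q) = -q (p(S, q) = q*(-1) = -q)
14*p((-5 + 3)*(-3) - 1*31, -124) = 14*(-1*(-124)) = 14*124 = 1736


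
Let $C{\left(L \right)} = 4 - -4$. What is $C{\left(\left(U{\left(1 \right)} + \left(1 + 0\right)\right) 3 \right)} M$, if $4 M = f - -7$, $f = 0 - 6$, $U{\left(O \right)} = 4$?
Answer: $2$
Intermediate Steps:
$f = -6$
$C{\left(L \right)} = 8$ ($C{\left(L \right)} = 4 + 4 = 8$)
$M = \frac{1}{4}$ ($M = \frac{-6 - -7}{4} = \frac{-6 + 7}{4} = \frac{1}{4} \cdot 1 = \frac{1}{4} \approx 0.25$)
$C{\left(\left(U{\left(1 \right)} + \left(1 + 0\right)\right) 3 \right)} M = 8 \cdot \frac{1}{4} = 2$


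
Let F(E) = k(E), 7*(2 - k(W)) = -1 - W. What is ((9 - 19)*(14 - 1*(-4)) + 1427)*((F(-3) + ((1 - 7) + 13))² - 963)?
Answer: -54202102/49 ≈ -1.1062e+6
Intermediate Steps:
k(W) = 15/7 + W/7 (k(W) = 2 - (-1 - W)/7 = 2 + (⅐ + W/7) = 15/7 + W/7)
F(E) = 15/7 + E/7
((9 - 19)*(14 - 1*(-4)) + 1427)*((F(-3) + ((1 - 7) + 13))² - 963) = ((9 - 19)*(14 - 1*(-4)) + 1427)*(((15/7 + (⅐)*(-3)) + ((1 - 7) + 13))² - 963) = (-10*(14 + 4) + 1427)*(((15/7 - 3/7) + (-6 + 13))² - 963) = (-10*18 + 1427)*((12/7 + 7)² - 963) = (-180 + 1427)*((61/7)² - 963) = 1247*(3721/49 - 963) = 1247*(-43466/49) = -54202102/49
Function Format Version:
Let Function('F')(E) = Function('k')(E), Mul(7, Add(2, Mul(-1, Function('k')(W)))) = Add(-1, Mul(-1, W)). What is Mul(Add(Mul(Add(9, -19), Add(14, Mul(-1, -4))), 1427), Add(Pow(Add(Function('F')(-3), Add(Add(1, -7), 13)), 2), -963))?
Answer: Rational(-54202102, 49) ≈ -1.1062e+6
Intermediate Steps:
Function('k')(W) = Add(Rational(15, 7), Mul(Rational(1, 7), W)) (Function('k')(W) = Add(2, Mul(Rational(-1, 7), Add(-1, Mul(-1, W)))) = Add(2, Add(Rational(1, 7), Mul(Rational(1, 7), W))) = Add(Rational(15, 7), Mul(Rational(1, 7), W)))
Function('F')(E) = Add(Rational(15, 7), Mul(Rational(1, 7), E))
Mul(Add(Mul(Add(9, -19), Add(14, Mul(-1, -4))), 1427), Add(Pow(Add(Function('F')(-3), Add(Add(1, -7), 13)), 2), -963)) = Mul(Add(Mul(Add(9, -19), Add(14, Mul(-1, -4))), 1427), Add(Pow(Add(Add(Rational(15, 7), Mul(Rational(1, 7), -3)), Add(Add(1, -7), 13)), 2), -963)) = Mul(Add(Mul(-10, Add(14, 4)), 1427), Add(Pow(Add(Add(Rational(15, 7), Rational(-3, 7)), Add(-6, 13)), 2), -963)) = Mul(Add(Mul(-10, 18), 1427), Add(Pow(Add(Rational(12, 7), 7), 2), -963)) = Mul(Add(-180, 1427), Add(Pow(Rational(61, 7), 2), -963)) = Mul(1247, Add(Rational(3721, 49), -963)) = Mul(1247, Rational(-43466, 49)) = Rational(-54202102, 49)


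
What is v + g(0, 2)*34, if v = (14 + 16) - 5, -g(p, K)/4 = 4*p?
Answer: 25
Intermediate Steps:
g(p, K) = -16*p
v = 25 (v = 30 - 5 = 25)
v + g(0, 2)*34 = 25 - 16*0*34 = 25 + 0*34 = 25 + 0 = 25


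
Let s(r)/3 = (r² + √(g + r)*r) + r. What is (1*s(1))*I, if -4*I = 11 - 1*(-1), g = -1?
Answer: -18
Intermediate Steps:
I = -3 (I = -(11 - 1*(-1))/4 = -(11 + 1)/4 = -¼*12 = -3)
s(r) = 3*r + 3*r² + 3*r*√(-1 + r) (s(r) = 3*((r² + √(-1 + r)*r) + r) = 3*((r² + r*√(-1 + r)) + r) = 3*(r + r² + r*√(-1 + r)) = 3*r + 3*r² + 3*r*√(-1 + r))
(1*s(1))*I = (1*(3*1*(1 + 1 + √(-1 + 1))))*(-3) = (1*(3*1*(1 + 1 + √0)))*(-3) = (1*(3*1*(1 + 1 + 0)))*(-3) = (1*(3*1*2))*(-3) = (1*6)*(-3) = 6*(-3) = -18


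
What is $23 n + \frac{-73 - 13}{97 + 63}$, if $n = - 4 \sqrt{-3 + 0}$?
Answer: $- \frac{43}{80} - 92 i \sqrt{3} \approx -0.5375 - 159.35 i$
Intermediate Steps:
$n = - 4 i \sqrt{3}$ ($n = - 4 \sqrt{-3} = - 4 i \sqrt{3} \approx - 6.9282 i$)
$23 n + \frac{-73 - 13}{97 + 63} = 23 \left(- 4 i \sqrt{3}\right) + \frac{-73 - 13}{97 + 63} = - 92 i \sqrt{3} + \frac{-73 - 13}{160} = - 92 i \sqrt{3} + \frac{1}{160} \left(-86\right) = - 92 i \sqrt{3} - \frac{43}{80} = - \frac{43}{80} - 92 i \sqrt{3}$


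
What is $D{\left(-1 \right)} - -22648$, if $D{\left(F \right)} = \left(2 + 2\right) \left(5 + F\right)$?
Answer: $22664$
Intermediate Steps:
$D{\left(F \right)} = 20 + 4 F$ ($D{\left(F \right)} = 4 \left(5 + F\right) = 20 + 4 F$)
$D{\left(-1 \right)} - -22648 = \left(20 + 4 \left(-1\right)\right) - -22648 = \left(20 - 4\right) + 22648 = 16 + 22648 = 22664$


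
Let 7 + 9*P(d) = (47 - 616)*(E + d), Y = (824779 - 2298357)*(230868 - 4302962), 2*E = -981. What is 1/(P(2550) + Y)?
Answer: 18/108009864038251 ≈ 1.6665e-13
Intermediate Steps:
E = -981/2 (E = (½)*(-981) = -981/2 ≈ -490.50)
Y = 6000548132332 (Y = -1473578*(-4072094) = 6000548132332)
P(d) = 558175/18 - 569*d/9 (P(d) = -7/9 + ((47 - 616)*(-981/2 + d))/9 = -7/9 + (-569*(-981/2 + d))/9 = -7/9 + (558189/2 - 569*d)/9 = -7/9 + (62021/2 - 569*d/9) = 558175/18 - 569*d/9)
1/(P(2550) + Y) = 1/((558175/18 - 569/9*2550) + 6000548132332) = 1/((558175/18 - 483650/3) + 6000548132332) = 1/(-2343725/18 + 6000548132332) = 1/(108009864038251/18) = 18/108009864038251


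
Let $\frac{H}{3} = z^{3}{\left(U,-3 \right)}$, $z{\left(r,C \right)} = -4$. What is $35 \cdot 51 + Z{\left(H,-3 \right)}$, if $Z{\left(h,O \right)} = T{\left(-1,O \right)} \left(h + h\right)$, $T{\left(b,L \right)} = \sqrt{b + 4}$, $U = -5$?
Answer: $1785 - 384 \sqrt{3} \approx 1119.9$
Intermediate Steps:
$T{\left(b,L \right)} = \sqrt{4 + b}$
$H = -192$ ($H = 3 \left(-4\right)^{3} = 3 \left(-64\right) = -192$)
$Z{\left(h,O \right)} = 2 h \sqrt{3}$ ($Z{\left(h,O \right)} = \sqrt{4 - 1} \left(h + h\right) = \sqrt{3} \cdot 2 h = 2 h \sqrt{3}$)
$35 \cdot 51 + Z{\left(H,-3 \right)} = 35 \cdot 51 + 2 \left(-192\right) \sqrt{3} = 1785 - 384 \sqrt{3}$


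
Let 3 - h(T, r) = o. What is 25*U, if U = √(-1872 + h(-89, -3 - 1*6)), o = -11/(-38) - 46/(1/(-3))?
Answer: 25*I*√2898526/38 ≈ 1120.1*I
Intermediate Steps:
o = 5255/38 (o = -11*(-1/38) - 46/(-⅓) = 11/38 - 46*(-3) = 11/38 + 138 = 5255/38 ≈ 138.29)
h(T, r) = -5141/38 (h(T, r) = 3 - 1*5255/38 = 3 - 5255/38 = -5141/38)
U = I*√2898526/38 (U = √(-1872 - 5141/38) = √(-76277/38) = I*√2898526/38 ≈ 44.803*I)
25*U = 25*(I*√2898526/38) = 25*I*√2898526/38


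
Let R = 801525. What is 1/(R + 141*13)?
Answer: 1/803358 ≈ 1.2448e-6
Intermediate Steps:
1/(R + 141*13) = 1/(801525 + 141*13) = 1/(801525 + 1833) = 1/803358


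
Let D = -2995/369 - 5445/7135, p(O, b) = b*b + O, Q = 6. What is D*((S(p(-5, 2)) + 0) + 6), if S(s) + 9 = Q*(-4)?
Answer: 14027118/58507 ≈ 239.75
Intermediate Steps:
p(O, b) = O + b**2 (p(O, b) = b**2 + O = O + b**2)
D = -4675706/526563 (D = -2995*1/369 - 5445*1/7135 = -2995/369 - 1089/1427 = -4675706/526563 ≈ -8.8797)
S(s) = -33 (S(s) = -9 + 6*(-4) = -9 - 24 = -33)
D*((S(p(-5, 2)) + 0) + 6) = -4675706*((-33 + 0) + 6)/526563 = -4675706*(-33 + 6)/526563 = -4675706/526563*(-27) = 14027118/58507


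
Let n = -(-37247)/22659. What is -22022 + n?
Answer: -71279893/3237 ≈ -22020.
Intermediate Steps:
n = 5321/3237 (n = -(-37247)/22659 = -1*(-5321/3237) = 5321/3237 ≈ 1.6438)
-22022 + n = -22022 + 5321/3237 = -71279893/3237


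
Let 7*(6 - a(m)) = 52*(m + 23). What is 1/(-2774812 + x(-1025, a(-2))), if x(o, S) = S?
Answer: -1/2774962 ≈ -3.6037e-7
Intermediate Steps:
a(m) = -1154/7 - 52*m/7 (a(m) = 6 - 52*(m + 23)/7 = 6 - 52*(23 + m)/7 = 6 - (1196 + 52*m)/7 = 6 + (-1196/7 - 52*m/7) = -1154/7 - 52*m/7)
1/(-2774812 + x(-1025, a(-2))) = 1/(-2774812 + (-1154/7 - 52/7*(-2))) = 1/(-2774812 + (-1154/7 + 104/7)) = 1/(-2774812 - 150) = 1/(-2774962) = -1/2774962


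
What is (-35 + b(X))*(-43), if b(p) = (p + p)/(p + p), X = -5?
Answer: 1462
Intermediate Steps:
b(p) = 1 (b(p) = (2*p)/((2*p)) = (2*p)*(1/(2*p)) = 1)
(-35 + b(X))*(-43) = (-35 + 1)*(-43) = -34*(-43) = 1462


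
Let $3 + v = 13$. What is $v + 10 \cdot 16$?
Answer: $170$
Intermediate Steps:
$v = 10$ ($v = -3 + 13 = 10$)
$v + 10 \cdot 16 = 10 + 10 \cdot 16 = 10 + 160 = 170$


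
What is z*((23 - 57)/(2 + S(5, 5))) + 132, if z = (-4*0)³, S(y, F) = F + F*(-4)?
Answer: 132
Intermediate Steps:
S(y, F) = -3*F (S(y, F) = F - 4*F = -3*F)
z = 0 (z = 0³ = 0)
z*((23 - 57)/(2 + S(5, 5))) + 132 = 0*((23 - 57)/(2 - 3*5)) + 132 = 0*(-34/(2 - 15)) + 132 = 0*(-34/(-13)) + 132 = 0*(-34*(-1/13)) + 132 = 0*(34/13) + 132 = 0 + 132 = 132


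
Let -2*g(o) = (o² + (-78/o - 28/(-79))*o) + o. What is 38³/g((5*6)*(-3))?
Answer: -2167444/156027 ≈ -13.891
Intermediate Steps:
g(o) = -o/2 - o²/2 - o*(28/79 - 78/o)/2 (g(o) = -((o² + (-78/o - 28/(-79))*o) + o)/2 = -((o² + (-78/o - 28*(-1/79))*o) + o)/2 = -((o² + (-78/o + 28/79)*o) + o)/2 = -((o² + (28/79 - 78/o)*o) + o)/2 = -((o² + o*(28/79 - 78/o)) + o)/2 = -(o + o² + o*(28/79 - 78/o))/2 = -o/2 - o²/2 - o*(28/79 - 78/o)/2)
38³/g((5*6)*(-3)) = 38³/(39 - 107*5*6*(-3)/158 - ((5*6)*(-3))²/2) = 54872/(39 - 1605*(-3)/79 - (30*(-3))²/2) = 54872/(39 - 107/158*(-90) - ½*(-90)²) = 54872/(39 + 4815/79 - ½*8100) = 54872/(39 + 4815/79 - 4050) = 54872/(-312054/79) = 54872*(-79/312054) = -2167444/156027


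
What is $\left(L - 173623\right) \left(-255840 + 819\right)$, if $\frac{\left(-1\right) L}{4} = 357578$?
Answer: $409037107635$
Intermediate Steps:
$L = -1430312$ ($L = \left(-4\right) 357578 = -1430312$)
$\left(L - 173623\right) \left(-255840 + 819\right) = \left(-1430312 - 173623\right) \left(-255840 + 819\right) = \left(-1603935\right) \left(-255021\right) = 409037107635$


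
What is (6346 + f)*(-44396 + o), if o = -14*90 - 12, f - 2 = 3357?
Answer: -443207940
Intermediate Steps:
f = 3359 (f = 2 + 3357 = 3359)
o = -1272 (o = -1260 - 12 = -1272)
(6346 + f)*(-44396 + o) = (6346 + 3359)*(-44396 - 1272) = 9705*(-45668) = -443207940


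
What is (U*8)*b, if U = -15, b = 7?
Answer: -840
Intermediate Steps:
(U*8)*b = -15*8*7 = -120*7 = -840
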